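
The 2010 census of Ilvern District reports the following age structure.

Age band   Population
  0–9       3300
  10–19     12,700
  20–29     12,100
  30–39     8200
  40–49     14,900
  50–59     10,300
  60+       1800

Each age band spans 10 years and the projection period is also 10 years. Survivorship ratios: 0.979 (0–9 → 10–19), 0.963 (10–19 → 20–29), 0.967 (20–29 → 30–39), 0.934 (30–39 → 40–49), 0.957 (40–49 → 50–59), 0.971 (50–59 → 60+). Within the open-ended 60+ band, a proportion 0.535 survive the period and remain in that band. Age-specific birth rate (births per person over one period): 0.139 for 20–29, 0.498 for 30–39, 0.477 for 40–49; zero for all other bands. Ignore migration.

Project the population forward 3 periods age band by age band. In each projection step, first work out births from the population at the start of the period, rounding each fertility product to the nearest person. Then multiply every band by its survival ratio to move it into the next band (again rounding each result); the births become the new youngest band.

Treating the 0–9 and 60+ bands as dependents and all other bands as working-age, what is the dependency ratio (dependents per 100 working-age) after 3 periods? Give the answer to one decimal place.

61.3

Numbering the bands 1..7 from youngest to oldest:
— Period 1 —
Births: 12100 × 0.139 = 1682  |  8200 × 0.498 = 4084  |  14900 × 0.477 = 7107 → 12873
Band 2: 3300 × 0.979 = 3231
Band 3: 12700 × 0.963 = 12230
Band 4: 12100 × 0.967 = 11701
Band 5: 8200 × 0.934 = 7659
Band 6: 14900 × 0.957 = 14259
Band 7: 10300 × 0.971 + 1800 × 0.535 = 10001 + 963 = 10964
→ [12873, 3231, 12230, 11701, 7659, 14259, 10964]
— Period 2 —
Births: 12230 × 0.139 = 1700  |  11701 × 0.498 = 5827  |  7659 × 0.477 = 3653 → 11180
Band 2: 12873 × 0.979 = 12603
Band 3: 3231 × 0.963 = 3111
Band 4: 12230 × 0.967 = 11826
Band 5: 11701 × 0.934 = 10929
Band 6: 7659 × 0.957 = 7330
Band 7: 14259 × 0.971 + 10964 × 0.535 = 13845 + 5866 = 19711
→ [11180, 12603, 3111, 11826, 10929, 7330, 19711]
— Period 3 —
Births: 3111 × 0.139 = 432  |  11826 × 0.498 = 5889  |  10929 × 0.477 = 5213 → 11534
Band 2: 11180 × 0.979 = 10945
Band 3: 12603 × 0.963 = 12137
Band 4: 3111 × 0.967 = 3008
Band 5: 11826 × 0.934 = 11045
Band 6: 10929 × 0.957 = 10459
Band 7: 7330 × 0.971 + 19711 × 0.535 = 7117 + 10545 = 17662
→ [11534, 10945, 12137, 3008, 11045, 10459, 17662]
Dependents (band 0–9 + band 60+) = 11534 + 17662 = 29196; working-age = 47594; ratio = 29196/47594 × 100 = 61.3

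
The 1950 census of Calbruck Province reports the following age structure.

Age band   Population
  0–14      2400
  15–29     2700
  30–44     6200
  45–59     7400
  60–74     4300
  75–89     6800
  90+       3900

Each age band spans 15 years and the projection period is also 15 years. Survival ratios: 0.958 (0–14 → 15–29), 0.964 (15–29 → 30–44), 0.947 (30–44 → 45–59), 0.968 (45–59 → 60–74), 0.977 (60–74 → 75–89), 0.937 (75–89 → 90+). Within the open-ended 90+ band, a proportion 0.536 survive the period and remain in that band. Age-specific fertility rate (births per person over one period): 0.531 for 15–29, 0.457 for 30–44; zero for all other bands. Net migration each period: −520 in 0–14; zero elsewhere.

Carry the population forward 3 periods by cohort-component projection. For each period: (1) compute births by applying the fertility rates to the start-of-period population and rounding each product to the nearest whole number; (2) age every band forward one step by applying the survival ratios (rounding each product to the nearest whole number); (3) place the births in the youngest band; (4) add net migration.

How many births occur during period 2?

After projecting period 1:
Births: 2700 * 0.531 = 1434, 6200 * 0.457 = 2833 — total 4267
15–29: 2400 * 0.958 = 2299
30–44: 2700 * 0.964 = 2603
45–59: 6200 * 0.947 = 5871
60–74: 7400 * 0.968 = 7163
75–89: 4300 * 0.977 = 4201
90+: 6800 * 0.937 + 3900 * 0.536 = 6372 + 2090 = 8462
Net migration: 0–14 − 520 → 3747
Giving 3747 / 2299 / 2603 / 5871 / 7163 / 4201 / 8462.
After projecting period 2:
Births: 2299 * 0.531 = 1221, 2603 * 0.457 = 1190 — total 2411
15–29: 3747 * 0.958 = 3590
30–44: 2299 * 0.964 = 2216
45–59: 2603 * 0.947 = 2465
60–74: 5871 * 0.968 = 5683
75–89: 7163 * 0.977 = 6998
90+: 4201 * 0.937 + 8462 * 0.536 = 3936 + 4536 = 8472
Net migration: 0–14 − 520 → 1891
Giving 1891 / 3590 / 2216 / 2465 / 5683 / 6998 / 8472.

2411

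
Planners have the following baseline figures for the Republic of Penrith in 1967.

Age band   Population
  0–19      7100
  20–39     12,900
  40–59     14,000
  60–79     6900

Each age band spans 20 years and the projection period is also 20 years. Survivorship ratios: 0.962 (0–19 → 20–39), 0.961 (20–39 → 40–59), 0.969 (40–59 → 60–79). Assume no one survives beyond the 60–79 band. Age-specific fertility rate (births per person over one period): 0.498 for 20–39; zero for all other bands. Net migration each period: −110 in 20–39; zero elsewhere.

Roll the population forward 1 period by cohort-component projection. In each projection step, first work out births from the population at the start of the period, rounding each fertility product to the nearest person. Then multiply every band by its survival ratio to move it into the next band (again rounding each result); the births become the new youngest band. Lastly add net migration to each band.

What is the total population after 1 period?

Period 1.
Births: 12900 × 0.498 = 6424
20–39: 7100 × 0.962 = 6830
40–59: 12900 × 0.961 = 12397
60–79: 14000 × 0.969 = 13566
Net migration: 20–39 − 110 → 6720
Giving 6424 / 6720 / 12397 / 13566.
Total after period 1: 6424 + 6720 + 12397 + 13566 = 39107

39107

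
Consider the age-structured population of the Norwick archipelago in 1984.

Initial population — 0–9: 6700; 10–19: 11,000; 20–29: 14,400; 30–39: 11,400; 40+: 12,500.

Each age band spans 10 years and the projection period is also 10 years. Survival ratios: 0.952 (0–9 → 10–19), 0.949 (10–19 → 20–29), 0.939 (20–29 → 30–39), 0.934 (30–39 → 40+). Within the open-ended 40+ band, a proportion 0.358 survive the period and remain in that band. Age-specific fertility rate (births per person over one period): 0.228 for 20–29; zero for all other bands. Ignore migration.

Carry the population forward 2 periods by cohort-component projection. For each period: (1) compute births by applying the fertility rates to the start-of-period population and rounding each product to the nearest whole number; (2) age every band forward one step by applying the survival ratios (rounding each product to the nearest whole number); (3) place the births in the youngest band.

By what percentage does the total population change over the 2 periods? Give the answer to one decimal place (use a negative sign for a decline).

-29.6

Period 1:
Births: 14400 × 0.228 = 3283
10–19: 6700 × 0.952 = 6378
20–29: 11000 × 0.949 = 10439
30–39: 14400 × 0.939 = 13522
40+: 11400 × 0.934 + 12500 × 0.358 = 10648 + 4475 = 15123
Population now: 0–9=3283, 10–19=6378, 20–29=10439, 30–39=13522, 40+=15123
Period 2:
Births: 10439 × 0.228 = 2380
10–19: 3283 × 0.952 = 3125
20–29: 6378 × 0.949 = 6053
30–39: 10439 × 0.939 = 9802
40+: 13522 × 0.934 + 15123 × 0.358 = 12630 + 5414 = 18044
Population now: 0–9=2380, 10–19=3125, 20–29=6053, 30–39=9802, 40+=18044
Total: 56000 → 39404; change = -16596; percentage change = -29.6%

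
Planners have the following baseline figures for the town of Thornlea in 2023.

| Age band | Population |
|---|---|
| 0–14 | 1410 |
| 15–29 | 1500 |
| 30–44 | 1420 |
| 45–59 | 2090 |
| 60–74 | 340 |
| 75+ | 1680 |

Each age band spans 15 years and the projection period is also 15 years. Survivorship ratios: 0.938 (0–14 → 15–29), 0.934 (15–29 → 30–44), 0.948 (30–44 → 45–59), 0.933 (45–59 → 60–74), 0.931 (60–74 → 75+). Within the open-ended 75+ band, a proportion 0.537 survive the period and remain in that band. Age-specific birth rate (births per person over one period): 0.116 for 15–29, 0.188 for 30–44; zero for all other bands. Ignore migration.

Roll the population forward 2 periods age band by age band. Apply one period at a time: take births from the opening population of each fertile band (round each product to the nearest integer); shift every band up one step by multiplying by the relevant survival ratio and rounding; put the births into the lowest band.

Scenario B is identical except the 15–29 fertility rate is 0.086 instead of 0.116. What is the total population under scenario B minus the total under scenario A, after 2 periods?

-82

After projecting period 1:
Births: 1500 * 0.116 = 174 ; 1420 * 0.188 = 267 ⇒ total 441
15–29: 1410 * 0.938 = 1323
30–44: 1500 * 0.934 = 1401
45–59: 1420 * 0.948 = 1346
60–74: 2090 * 0.933 = 1950
75+: 340 * 0.931 + 1680 * 0.537 = 317 + 902 = 1219
End of period: [441, 1323, 1401, 1346, 1950, 1219]
After projecting period 2:
Births: 1323 * 0.116 = 153 ; 1401 * 0.188 = 263 ⇒ total 416
15–29: 441 * 0.938 = 414
30–44: 1323 * 0.934 = 1236
45–59: 1401 * 0.948 = 1328
60–74: 1346 * 0.933 = 1256
75+: 1950 * 0.931 + 1219 * 0.537 = 1815 + 655 = 2470
End of period: [416, 414, 1236, 1328, 1256, 2470]
Scenario A total after 2 periods: 7120
Scenario B projection —
After projecting period 1:
Births: 1500 * 0.086 = 129 ; 1420 * 0.188 = 267 ⇒ total 396
15–29: 1410 * 0.938 = 1323
30–44: 1500 * 0.934 = 1401
45–59: 1420 * 0.948 = 1346
60–74: 2090 * 0.933 = 1950
75+: 340 * 0.931 + 1680 * 0.537 = 317 + 902 = 1219
End of period: [396, 1323, 1401, 1346, 1950, 1219]
After projecting period 2:
Births: 1323 * 0.086 = 114 ; 1401 * 0.188 = 263 ⇒ total 377
15–29: 396 * 0.938 = 371
30–44: 1323 * 0.934 = 1236
45–59: 1401 * 0.948 = 1328
60–74: 1346 * 0.933 = 1256
75+: 1950 * 0.931 + 1219 * 0.537 = 1815 + 655 = 2470
End of period: [377, 371, 1236, 1328, 1256, 2470]
Scenario B total after 2 periods: 7038
Difference B − A = 7038 − 7120 = -82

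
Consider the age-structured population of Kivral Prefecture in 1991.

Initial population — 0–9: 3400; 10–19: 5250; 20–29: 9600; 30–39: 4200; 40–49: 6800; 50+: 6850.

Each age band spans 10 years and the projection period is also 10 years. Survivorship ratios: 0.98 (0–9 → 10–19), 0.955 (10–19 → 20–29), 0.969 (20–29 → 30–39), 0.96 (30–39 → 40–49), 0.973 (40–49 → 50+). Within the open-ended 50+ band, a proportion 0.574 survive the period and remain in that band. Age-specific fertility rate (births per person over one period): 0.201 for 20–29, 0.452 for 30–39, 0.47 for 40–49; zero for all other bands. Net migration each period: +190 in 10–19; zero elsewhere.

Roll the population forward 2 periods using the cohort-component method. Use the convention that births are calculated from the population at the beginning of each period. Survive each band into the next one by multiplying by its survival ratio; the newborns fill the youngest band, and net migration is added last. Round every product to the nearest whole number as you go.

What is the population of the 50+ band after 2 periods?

(Bands numbered youngest = 1 to oldest = 6.)
Period 1:
Births: 9600 × 0.201 = 1930, 4200 × 0.452 = 1898, 6800 × 0.47 = 3196 → 7024
Band 2: 3400 × 0.98 = 3332
Band 3: 5250 × 0.955 = 5014
Band 4: 9600 × 0.969 = 9302
Band 5: 4200 × 0.96 = 4032
Band 6: 6800 × 0.973 + 6850 × 0.574 = 6616 + 3932 = 10548
Net migration: Band 2 + 190 → 3522
Giving 7024 / 3522 / 5014 / 9302 / 4032 / 10548.
Period 2:
Births: 5014 × 0.201 = 1008, 9302 × 0.452 = 4205, 4032 × 0.47 = 1895 → 7108
Band 2: 7024 × 0.98 = 6884
Band 3: 3522 × 0.955 = 3364
Band 4: 5014 × 0.969 = 4859
Band 5: 9302 × 0.96 = 8930
Band 6: 4032 × 0.973 + 10548 × 0.574 = 3923 + 6055 = 9978
Net migration: Band 2 + 190 → 7074
Giving 7108 / 7074 / 3364 / 4859 / 8930 / 9978.

9978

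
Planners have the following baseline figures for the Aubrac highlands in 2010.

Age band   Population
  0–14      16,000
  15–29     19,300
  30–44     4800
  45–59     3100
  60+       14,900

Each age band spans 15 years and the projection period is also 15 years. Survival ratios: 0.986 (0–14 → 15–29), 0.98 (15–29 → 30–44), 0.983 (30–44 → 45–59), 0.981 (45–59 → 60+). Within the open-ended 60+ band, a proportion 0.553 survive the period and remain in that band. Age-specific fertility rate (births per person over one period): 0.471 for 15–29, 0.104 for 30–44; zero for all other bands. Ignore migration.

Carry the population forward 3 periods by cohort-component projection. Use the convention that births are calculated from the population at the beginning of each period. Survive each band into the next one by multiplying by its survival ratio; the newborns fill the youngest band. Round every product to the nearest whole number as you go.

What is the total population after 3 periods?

— Period 1 —
Births: 19300 * 0.471 = 9090 ; 4800 * 0.104 = 499 → 9589
15–29: 16000 * 0.986 = 15776
30–44: 19300 * 0.98 = 18914
45–59: 4800 * 0.983 = 4718
60+: 3100 * 0.981 + 14900 * 0.553 = 3041 + 8240 = 11281
Population now: 0–14=9589, 15–29=15776, 30–44=18914, 45–59=4718, 60+=11281
— Period 2 —
Births: 15776 * 0.471 = 7430 ; 18914 * 0.104 = 1967 → 9397
15–29: 9589 * 0.986 = 9455
30–44: 15776 * 0.98 = 15460
45–59: 18914 * 0.983 = 18592
60+: 4718 * 0.981 + 11281 * 0.553 = 4628 + 6238 = 10866
Population now: 0–14=9397, 15–29=9455, 30–44=15460, 45–59=18592, 60+=10866
— Period 3 —
Births: 9455 * 0.471 = 4453 ; 15460 * 0.104 = 1608 → 6061
15–29: 9397 * 0.986 = 9265
30–44: 9455 * 0.98 = 9266
45–59: 15460 * 0.983 = 15197
60+: 18592 * 0.981 + 10866 * 0.553 = 18239 + 6009 = 24248
Population now: 0–14=6061, 15–29=9265, 30–44=9266, 45–59=15197, 60+=24248
Total after period 3: 6061 + 9265 + 9266 + 15197 + 24248 = 64037

64037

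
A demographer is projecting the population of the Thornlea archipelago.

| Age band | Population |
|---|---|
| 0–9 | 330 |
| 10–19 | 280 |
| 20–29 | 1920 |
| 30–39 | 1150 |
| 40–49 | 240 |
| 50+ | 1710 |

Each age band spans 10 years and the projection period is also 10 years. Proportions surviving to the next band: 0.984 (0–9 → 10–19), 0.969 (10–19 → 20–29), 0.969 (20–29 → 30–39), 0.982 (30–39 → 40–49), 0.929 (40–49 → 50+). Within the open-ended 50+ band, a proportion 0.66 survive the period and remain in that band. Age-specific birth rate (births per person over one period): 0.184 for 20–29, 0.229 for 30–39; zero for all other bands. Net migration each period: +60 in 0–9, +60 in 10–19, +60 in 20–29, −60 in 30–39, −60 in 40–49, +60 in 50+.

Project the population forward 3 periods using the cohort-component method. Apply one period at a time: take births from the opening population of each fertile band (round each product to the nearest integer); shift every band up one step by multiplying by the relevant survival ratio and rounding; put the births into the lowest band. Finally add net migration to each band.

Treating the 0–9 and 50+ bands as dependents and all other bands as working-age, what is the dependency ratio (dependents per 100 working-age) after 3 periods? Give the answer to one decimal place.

165.9

(Bands numbered youngest = 1 to oldest = 6.)
Period 1.
Births: 1920 * 0.184 = 353  |  1150 * 0.229 = 263 → 616
Band 2: 330 * 0.984 = 325
Band 3: 280 * 0.969 = 271
Band 4: 1920 * 0.969 = 1860
Band 5: 1150 * 0.982 = 1129
Band 6: 240 * 0.929 + 1710 * 0.66 = 223 + 1129 = 1352
Net migration: Band 1 + 60 → 676; Band 2 + 60 → 385; Band 3 + 60 → 331; Band 4 − 60 → 1800; Band 5 − 60 → 1069; Band 6 + 60 → 1412
Giving 676 / 385 / 331 / 1800 / 1069 / 1412.
Period 2.
Births: 331 * 0.184 = 61  |  1800 * 0.229 = 412 → 473
Band 2: 676 * 0.984 = 665
Band 3: 385 * 0.969 = 373
Band 4: 331 * 0.969 = 321
Band 5: 1800 * 0.982 = 1768
Band 6: 1069 * 0.929 + 1412 * 0.66 = 993 + 932 = 1925
Net migration: Band 1 + 60 → 533; Band 2 + 60 → 725; Band 3 + 60 → 433; Band 4 − 60 → 261; Band 5 − 60 → 1708; Band 6 + 60 → 1985
Giving 533 / 725 / 433 / 261 / 1708 / 1985.
Period 3.
Births: 433 * 0.184 = 80  |  261 * 0.229 = 60 → 140
Band 2: 533 * 0.984 = 524
Band 3: 725 * 0.969 = 703
Band 4: 433 * 0.969 = 420
Band 5: 261 * 0.982 = 256
Band 6: 1708 * 0.929 + 1985 * 0.66 = 1587 + 1310 = 2897
Net migration: Band 1 + 60 → 200; Band 2 + 60 → 584; Band 3 + 60 → 763; Band 4 − 60 → 360; Band 5 − 60 → 196; Band 6 + 60 → 2957
Giving 200 / 584 / 763 / 360 / 196 / 2957.
Dependents (band 0–9 + band 50+) = 200 + 2957 = 3157; working-age = 1903; ratio = 3157/1903 × 100 = 165.9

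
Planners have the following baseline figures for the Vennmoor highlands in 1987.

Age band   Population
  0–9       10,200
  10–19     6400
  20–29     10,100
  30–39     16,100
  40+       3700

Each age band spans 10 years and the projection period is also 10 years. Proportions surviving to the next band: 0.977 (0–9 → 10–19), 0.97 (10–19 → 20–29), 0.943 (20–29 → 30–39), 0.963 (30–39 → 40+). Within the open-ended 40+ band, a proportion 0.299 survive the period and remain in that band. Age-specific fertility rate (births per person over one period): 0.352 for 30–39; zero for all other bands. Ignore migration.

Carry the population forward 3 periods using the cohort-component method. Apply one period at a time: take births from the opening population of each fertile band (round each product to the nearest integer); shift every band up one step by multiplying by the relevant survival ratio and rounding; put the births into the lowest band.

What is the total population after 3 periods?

Period 1:
Births: 16100 × 0.352 = 5667
10–19: 10200 × 0.977 = 9965
20–29: 6400 × 0.97 = 6208
30–39: 10100 × 0.943 = 9524
40+: 16100 × 0.963 + 3700 × 0.299 = 15504 + 1106 = 16610
Giving 5667 / 9965 / 6208 / 9524 / 16610.
Period 2:
Births: 9524 × 0.352 = 3352
10–19: 5667 × 0.977 = 5537
20–29: 9965 × 0.97 = 9666
30–39: 6208 × 0.943 = 5854
40+: 9524 × 0.963 + 16610 × 0.299 = 9172 + 4966 = 14138
Giving 3352 / 5537 / 9666 / 5854 / 14138.
Period 3:
Births: 5854 × 0.352 = 2061
10–19: 3352 × 0.977 = 3275
20–29: 5537 × 0.97 = 5371
30–39: 9666 × 0.943 = 9115
40+: 5854 × 0.963 + 14138 × 0.299 = 5637 + 4227 = 9864
Giving 2061 / 3275 / 5371 / 9115 / 9864.
Total after period 3: 2061 + 3275 + 5371 + 9115 + 9864 = 29686

29686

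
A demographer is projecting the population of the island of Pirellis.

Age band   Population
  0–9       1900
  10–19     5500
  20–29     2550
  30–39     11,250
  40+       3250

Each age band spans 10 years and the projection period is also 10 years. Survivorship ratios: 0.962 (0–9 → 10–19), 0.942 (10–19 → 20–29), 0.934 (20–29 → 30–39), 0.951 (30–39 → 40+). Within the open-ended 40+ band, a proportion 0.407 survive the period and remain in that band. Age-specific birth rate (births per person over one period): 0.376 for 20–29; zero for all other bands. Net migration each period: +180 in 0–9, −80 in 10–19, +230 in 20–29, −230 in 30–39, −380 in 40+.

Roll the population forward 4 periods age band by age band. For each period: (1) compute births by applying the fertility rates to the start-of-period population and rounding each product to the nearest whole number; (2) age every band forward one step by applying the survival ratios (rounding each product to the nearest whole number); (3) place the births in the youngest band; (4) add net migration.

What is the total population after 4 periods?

8281

Numbering the groups 1..5 from youngest to oldest:
[period 1]
Births: 2550 × 0.376 = 959
Group 2: 1900 × 0.962 = 1828
Group 3: 5500 × 0.942 = 5181
Group 4: 2550 × 0.934 = 2382
Group 5: 11250 × 0.951 + 3250 × 0.407 = 10699 + 1323 = 12022
Net migration: Group 1 + 180 → 1139; Group 2 − 80 → 1748; Group 3 + 230 → 5411; Group 4 − 230 → 2152; Group 5 − 380 → 11642
Population now: 0–9=1139, 10–19=1748, 20–29=5411, 30–39=2152, 40+=11642
[period 2]
Births: 5411 × 0.376 = 2035
Group 2: 1139 × 0.962 = 1096
Group 3: 1748 × 0.942 = 1647
Group 4: 5411 × 0.934 = 5054
Group 5: 2152 × 0.951 + 11642 × 0.407 = 2047 + 4738 = 6785
Net migration: Group 1 + 180 → 2215; Group 2 − 80 → 1016; Group 3 + 230 → 1877; Group 4 − 230 → 4824; Group 5 − 380 → 6405
Population now: 0–9=2215, 10–19=1016, 20–29=1877, 30–39=4824, 40+=6405
[period 3]
Births: 1877 × 0.376 = 706
Group 2: 2215 × 0.962 = 2131
Group 3: 1016 × 0.942 = 957
Group 4: 1877 × 0.934 = 1753
Group 5: 4824 × 0.951 + 6405 × 0.407 = 4588 + 2607 = 7195
Net migration: Group 1 + 180 → 886; Group 2 − 80 → 2051; Group 3 + 230 → 1187; Group 4 − 230 → 1523; Group 5 − 380 → 6815
Population now: 0–9=886, 10–19=2051, 20–29=1187, 30–39=1523, 40+=6815
[period 4]
Births: 1187 × 0.376 = 446
Group 2: 886 × 0.962 = 852
Group 3: 2051 × 0.942 = 1932
Group 4: 1187 × 0.934 = 1109
Group 5: 1523 × 0.951 + 6815 × 0.407 = 1448 + 2774 = 4222
Net migration: Group 1 + 180 → 626; Group 2 − 80 → 772; Group 3 + 230 → 2162; Group 4 − 230 → 879; Group 5 − 380 → 3842
Population now: 0–9=626, 10–19=772, 20–29=2162, 30–39=879, 40+=3842
Total after period 4: 626 + 772 + 2162 + 879 + 3842 = 8281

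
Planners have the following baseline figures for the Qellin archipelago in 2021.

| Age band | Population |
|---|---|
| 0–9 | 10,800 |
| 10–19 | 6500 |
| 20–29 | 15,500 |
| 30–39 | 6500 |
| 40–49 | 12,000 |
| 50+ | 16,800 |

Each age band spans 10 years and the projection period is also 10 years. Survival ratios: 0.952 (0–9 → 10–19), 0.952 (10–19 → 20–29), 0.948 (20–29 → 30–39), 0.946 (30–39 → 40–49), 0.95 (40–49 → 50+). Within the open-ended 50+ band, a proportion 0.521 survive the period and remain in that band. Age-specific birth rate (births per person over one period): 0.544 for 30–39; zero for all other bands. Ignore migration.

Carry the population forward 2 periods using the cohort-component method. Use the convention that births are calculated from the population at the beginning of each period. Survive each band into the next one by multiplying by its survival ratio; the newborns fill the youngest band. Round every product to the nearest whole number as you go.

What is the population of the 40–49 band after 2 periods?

13901

Period 1:
Births: 6500 × 0.544 = 3536
10–19: 10800 × 0.952 = 10282
20–29: 6500 × 0.952 = 6188
30–39: 15500 × 0.948 = 14694
40–49: 6500 × 0.946 = 6149
50+: 12000 × 0.95 + 16800 × 0.521 = 11400 + 8753 = 20153
→ [3536, 10282, 6188, 14694, 6149, 20153]
Period 2:
Births: 14694 × 0.544 = 7994
10–19: 3536 × 0.952 = 3366
20–29: 10282 × 0.952 = 9788
30–39: 6188 × 0.948 = 5866
40–49: 14694 × 0.946 = 13901
50+: 6149 × 0.95 + 20153 × 0.521 = 5842 + 10500 = 16342
→ [7994, 3366, 9788, 5866, 13901, 16342]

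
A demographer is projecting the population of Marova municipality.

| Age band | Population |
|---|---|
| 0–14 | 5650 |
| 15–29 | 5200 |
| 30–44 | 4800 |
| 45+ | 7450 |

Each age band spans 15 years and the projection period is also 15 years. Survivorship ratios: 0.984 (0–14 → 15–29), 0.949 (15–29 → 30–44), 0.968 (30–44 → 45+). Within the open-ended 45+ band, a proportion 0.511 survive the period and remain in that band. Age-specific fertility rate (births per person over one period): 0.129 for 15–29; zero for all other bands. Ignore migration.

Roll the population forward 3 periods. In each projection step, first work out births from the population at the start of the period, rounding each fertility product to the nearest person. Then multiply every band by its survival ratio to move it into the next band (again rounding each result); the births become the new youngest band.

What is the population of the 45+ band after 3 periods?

9755

Let band 1 be 0–14 through band 4 = 45+.
Period 1.
Births: 5200 × 0.129 = 671
Band 2: 5650 × 0.984 = 5560
Band 3: 5200 × 0.949 = 4935
Band 4: 4800 × 0.968 + 7450 × 0.511 = 4646 + 3807 = 8453
End of period: [671, 5560, 4935, 8453]
Period 2.
Births: 5560 × 0.129 = 717
Band 2: 671 × 0.984 = 660
Band 3: 5560 × 0.949 = 5276
Band 4: 4935 × 0.968 + 8453 × 0.511 = 4777 + 4319 = 9096
End of period: [717, 660, 5276, 9096]
Period 3.
Births: 660 × 0.129 = 85
Band 2: 717 × 0.984 = 706
Band 3: 660 × 0.949 = 626
Band 4: 5276 × 0.968 + 9096 × 0.511 = 5107 + 4648 = 9755
End of period: [85, 706, 626, 9755]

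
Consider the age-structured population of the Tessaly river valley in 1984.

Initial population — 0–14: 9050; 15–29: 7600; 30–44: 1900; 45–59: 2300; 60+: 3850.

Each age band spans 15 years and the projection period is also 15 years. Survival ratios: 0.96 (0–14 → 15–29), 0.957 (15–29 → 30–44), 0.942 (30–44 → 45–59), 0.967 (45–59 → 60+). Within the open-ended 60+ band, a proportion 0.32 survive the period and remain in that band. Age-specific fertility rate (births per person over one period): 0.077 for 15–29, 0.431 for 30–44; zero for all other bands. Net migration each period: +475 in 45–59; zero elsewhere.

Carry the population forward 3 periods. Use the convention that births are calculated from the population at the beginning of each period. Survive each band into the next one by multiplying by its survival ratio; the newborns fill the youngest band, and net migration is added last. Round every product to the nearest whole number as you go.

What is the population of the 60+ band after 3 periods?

8139

After projecting period 1:
Births: 7600 × 0.077 = 585  |  1900 × 0.431 = 819 — total 1404
15–29: 9050 × 0.96 = 8688
30–44: 7600 × 0.957 = 7273
45–59: 1900 × 0.942 = 1790
60+: 2300 × 0.967 + 3850 × 0.32 = 2224 + 1232 = 3456
Net migration: 45–59 + 475 → 2265
→ [1404, 8688, 7273, 2265, 3456]
After projecting period 2:
Births: 8688 × 0.077 = 669  |  7273 × 0.431 = 3135 — total 3804
15–29: 1404 × 0.96 = 1348
30–44: 8688 × 0.957 = 8314
45–59: 7273 × 0.942 = 6851
60+: 2265 × 0.967 + 3456 × 0.32 = 2190 + 1106 = 3296
Net migration: 45–59 + 475 → 7326
→ [3804, 1348, 8314, 7326, 3296]
After projecting period 3:
Births: 1348 × 0.077 = 104  |  8314 × 0.431 = 3583 — total 3687
15–29: 3804 × 0.96 = 3652
30–44: 1348 × 0.957 = 1290
45–59: 8314 × 0.942 = 7832
60+: 7326 × 0.967 + 3296 × 0.32 = 7084 + 1055 = 8139
Net migration: 45–59 + 475 → 8307
→ [3687, 3652, 1290, 8307, 8139]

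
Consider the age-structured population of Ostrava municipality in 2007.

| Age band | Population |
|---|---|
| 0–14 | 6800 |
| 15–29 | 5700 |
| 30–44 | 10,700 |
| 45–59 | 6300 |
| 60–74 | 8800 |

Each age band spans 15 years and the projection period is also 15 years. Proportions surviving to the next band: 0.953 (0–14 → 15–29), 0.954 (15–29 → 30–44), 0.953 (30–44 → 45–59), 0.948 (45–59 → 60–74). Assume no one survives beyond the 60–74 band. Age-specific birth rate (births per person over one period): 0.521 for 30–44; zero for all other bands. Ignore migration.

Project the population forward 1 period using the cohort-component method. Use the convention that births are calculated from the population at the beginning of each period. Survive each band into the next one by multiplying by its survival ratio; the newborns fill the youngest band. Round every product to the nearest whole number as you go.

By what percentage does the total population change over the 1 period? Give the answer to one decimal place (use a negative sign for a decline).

-12.1

— Period 1 —
Births: 10700 × 0.521 = 5575
15–29: 6800 × 0.953 = 6480
30–44: 5700 × 0.954 = 5438
45–59: 10700 × 0.953 = 10197
60–74: 6300 × 0.948 = 5972
Population now: 0–14=5575, 15–29=6480, 30–44=5438, 45–59=10197, 60–74=5972
Total: 38300 → 33662; change = -4638; percentage change = -12.1%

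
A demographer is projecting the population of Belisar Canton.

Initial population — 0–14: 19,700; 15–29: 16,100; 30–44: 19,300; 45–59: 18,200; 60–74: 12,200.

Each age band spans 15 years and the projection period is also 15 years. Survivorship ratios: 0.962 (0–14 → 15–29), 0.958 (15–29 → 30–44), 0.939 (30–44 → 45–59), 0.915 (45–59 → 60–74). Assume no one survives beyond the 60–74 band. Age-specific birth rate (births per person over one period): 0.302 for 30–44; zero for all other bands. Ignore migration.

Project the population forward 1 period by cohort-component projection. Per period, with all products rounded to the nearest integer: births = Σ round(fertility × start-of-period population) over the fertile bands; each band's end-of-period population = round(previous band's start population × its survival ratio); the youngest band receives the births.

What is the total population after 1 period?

[period 1]
Births: 19300 * 0.302 = 5829
15–29: 19700 * 0.962 = 18951
30–44: 16100 * 0.958 = 15424
45–59: 19300 * 0.939 = 18123
60–74: 18200 * 0.915 = 16653
Population now: 0–14=5829, 15–29=18951, 30–44=15424, 45–59=18123, 60–74=16653
Total after period 1: 5829 + 18951 + 15424 + 18123 + 16653 = 74980

74980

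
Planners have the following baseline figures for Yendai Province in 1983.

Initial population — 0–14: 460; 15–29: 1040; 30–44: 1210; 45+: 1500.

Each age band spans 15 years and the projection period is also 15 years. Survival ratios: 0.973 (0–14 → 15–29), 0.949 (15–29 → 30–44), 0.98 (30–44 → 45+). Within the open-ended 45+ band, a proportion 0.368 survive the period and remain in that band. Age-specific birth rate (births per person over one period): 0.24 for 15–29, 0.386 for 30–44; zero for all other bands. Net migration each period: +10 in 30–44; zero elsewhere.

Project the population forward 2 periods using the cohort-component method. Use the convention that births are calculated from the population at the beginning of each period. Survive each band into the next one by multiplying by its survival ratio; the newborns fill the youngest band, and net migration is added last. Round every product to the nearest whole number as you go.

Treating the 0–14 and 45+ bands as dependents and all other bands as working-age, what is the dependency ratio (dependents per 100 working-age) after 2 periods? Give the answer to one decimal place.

186.2

Numbering the bands 1..4 from youngest to oldest:
— Period 1 —
Births: 1040 × 0.24 = 250  |  1210 × 0.386 = 467 → total 717
Band 2: 460 × 0.973 = 448
Band 3: 1040 × 0.949 = 987
Band 4: 1210 × 0.98 + 1500 × 0.368 = 1186 + 552 = 1738
Net migration: Band 3 + 10 → 997
Population now: 0–14=717, 15–29=448, 30–44=997, 45+=1738
— Period 2 —
Births: 448 × 0.24 = 108  |  997 × 0.386 = 385 → total 493
Band 2: 717 × 0.973 = 698
Band 3: 448 × 0.949 = 425
Band 4: 997 × 0.98 + 1738 × 0.368 = 977 + 640 = 1617
Net migration: Band 3 + 10 → 435
Population now: 0–14=493, 15–29=698, 30–44=435, 45+=1617
Dependents (band 0–14 + band 45+) = 493 + 1617 = 2110; working-age = 1133; ratio = 2110/1133 × 100 = 186.2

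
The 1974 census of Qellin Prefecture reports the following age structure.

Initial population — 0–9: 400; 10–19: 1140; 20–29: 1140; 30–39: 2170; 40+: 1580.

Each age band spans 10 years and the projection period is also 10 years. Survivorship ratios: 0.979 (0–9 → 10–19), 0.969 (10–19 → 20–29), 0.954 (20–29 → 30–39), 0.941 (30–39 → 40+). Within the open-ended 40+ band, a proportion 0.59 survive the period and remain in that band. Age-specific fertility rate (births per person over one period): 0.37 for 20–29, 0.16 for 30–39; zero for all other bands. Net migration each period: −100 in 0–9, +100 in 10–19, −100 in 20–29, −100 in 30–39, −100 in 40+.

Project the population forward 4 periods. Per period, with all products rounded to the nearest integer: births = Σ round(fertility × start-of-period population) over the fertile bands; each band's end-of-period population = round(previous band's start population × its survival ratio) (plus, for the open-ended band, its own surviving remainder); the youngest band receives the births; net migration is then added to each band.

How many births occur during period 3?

276

[period 1]
Births: 1140 × 0.37 = 422  |  2170 × 0.16 = 347 ⇒ total 769
10–19: 400 × 0.979 = 392
20–29: 1140 × 0.969 = 1105
30–39: 1140 × 0.954 = 1088
40+: 2170 × 0.941 + 1580 × 0.59 = 2042 + 932 = 2974
Net migration: 0–9 − 100 → 669; 10–19 + 100 → 492; 20–29 − 100 → 1005; 30–39 − 100 → 988; 40+ − 100 → 2874
Giving 669 / 492 / 1005 / 988 / 2874.
[period 2]
Births: 1005 × 0.37 = 372  |  988 × 0.16 = 158 ⇒ total 530
10–19: 669 × 0.979 = 655
20–29: 492 × 0.969 = 477
30–39: 1005 × 0.954 = 959
40+: 988 × 0.941 + 2874 × 0.59 = 930 + 1696 = 2626
Net migration: 0–9 − 100 → 430; 10–19 + 100 → 755; 20–29 − 100 → 377; 30–39 − 100 → 859; 40+ − 100 → 2526
Giving 430 / 755 / 377 / 859 / 2526.
[period 3]
Births: 377 × 0.37 = 139  |  859 × 0.16 = 137 ⇒ total 276
10–19: 430 × 0.979 = 421
20–29: 755 × 0.969 = 732
30–39: 377 × 0.954 = 360
40+: 859 × 0.941 + 2526 × 0.59 = 808 + 1490 = 2298
Net migration: 0–9 − 100 → 176; 10–19 + 100 → 521; 20–29 − 100 → 632; 30–39 − 100 → 260; 40+ − 100 → 2198
Giving 176 / 521 / 632 / 260 / 2198.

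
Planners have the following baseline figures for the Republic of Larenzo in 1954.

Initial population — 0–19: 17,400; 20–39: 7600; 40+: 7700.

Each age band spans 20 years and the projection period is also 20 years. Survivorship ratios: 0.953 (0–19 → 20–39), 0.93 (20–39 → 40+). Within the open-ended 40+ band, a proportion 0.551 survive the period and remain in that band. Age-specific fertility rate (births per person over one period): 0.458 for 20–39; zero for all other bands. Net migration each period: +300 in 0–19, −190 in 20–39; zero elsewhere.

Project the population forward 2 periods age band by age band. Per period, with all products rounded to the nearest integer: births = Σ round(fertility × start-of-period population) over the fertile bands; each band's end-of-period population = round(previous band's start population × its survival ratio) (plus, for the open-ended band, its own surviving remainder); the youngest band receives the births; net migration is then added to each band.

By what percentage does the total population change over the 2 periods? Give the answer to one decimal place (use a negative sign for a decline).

[period 1]
Births: 7600 * 0.458 = 3481
20–39: 17400 * 0.953 = 16582
40+: 7600 * 0.93 + 7700 * 0.551 = 7068 + 4243 = 11311
Net migration: 0–19 + 300 → 3781; 20–39 − 190 → 16392
Giving 3781 / 16392 / 11311.
[period 2]
Births: 16392 * 0.458 = 7508
20–39: 3781 * 0.953 = 3603
40+: 16392 * 0.93 + 11311 * 0.551 = 15245 + 6232 = 21477
Net migration: 0–19 + 300 → 7808; 20–39 − 190 → 3413
Giving 7808 / 3413 / 21477.
Total: 32700 → 32698; change = -2; percentage change = 0.0%

0.0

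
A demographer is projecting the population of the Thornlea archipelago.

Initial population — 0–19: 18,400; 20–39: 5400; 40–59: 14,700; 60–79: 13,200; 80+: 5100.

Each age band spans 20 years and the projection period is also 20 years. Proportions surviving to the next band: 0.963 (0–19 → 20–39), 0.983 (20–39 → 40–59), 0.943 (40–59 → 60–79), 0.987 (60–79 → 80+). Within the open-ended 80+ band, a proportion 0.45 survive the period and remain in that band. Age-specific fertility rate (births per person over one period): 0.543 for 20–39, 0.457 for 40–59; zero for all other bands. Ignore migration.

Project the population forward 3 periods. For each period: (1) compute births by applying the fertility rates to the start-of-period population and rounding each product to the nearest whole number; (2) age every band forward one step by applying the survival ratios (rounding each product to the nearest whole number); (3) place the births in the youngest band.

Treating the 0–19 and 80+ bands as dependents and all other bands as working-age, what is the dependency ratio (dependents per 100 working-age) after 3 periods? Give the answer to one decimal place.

73.2

(Groups numbered youngest = 1 to oldest = 5.)
Period 1:
Births: 5400 × 0.543 = 2932, 14700 × 0.457 = 6718 → total 9650
Group 2: 18400 × 0.963 = 17719
Group 3: 5400 × 0.983 = 5308
Group 4: 14700 × 0.943 = 13862
Group 5: 13200 × 0.987 + 5100 × 0.45 = 13028 + 2295 = 15323
Giving 9650 / 17719 / 5308 / 13862 / 15323.
Period 2:
Births: 17719 × 0.543 = 9621, 5308 × 0.457 = 2426 → total 12047
Group 2: 9650 × 0.963 = 9293
Group 3: 17719 × 0.983 = 17418
Group 4: 5308 × 0.943 = 5005
Group 5: 13862 × 0.987 + 15323 × 0.45 = 13682 + 6895 = 20577
Giving 12047 / 9293 / 17418 / 5005 / 20577.
Period 3:
Births: 9293 × 0.543 = 5046, 17418 × 0.457 = 7960 → total 13006
Group 2: 12047 × 0.963 = 11601
Group 3: 9293 × 0.983 = 9135
Group 4: 17418 × 0.943 = 16425
Group 5: 5005 × 0.987 + 20577 × 0.45 = 4940 + 9260 = 14200
Giving 13006 / 11601 / 9135 / 16425 / 14200.
Dependents (band 0–19 + band 80+) = 13006 + 14200 = 27206; working-age = 37161; ratio = 27206/37161 × 100 = 73.2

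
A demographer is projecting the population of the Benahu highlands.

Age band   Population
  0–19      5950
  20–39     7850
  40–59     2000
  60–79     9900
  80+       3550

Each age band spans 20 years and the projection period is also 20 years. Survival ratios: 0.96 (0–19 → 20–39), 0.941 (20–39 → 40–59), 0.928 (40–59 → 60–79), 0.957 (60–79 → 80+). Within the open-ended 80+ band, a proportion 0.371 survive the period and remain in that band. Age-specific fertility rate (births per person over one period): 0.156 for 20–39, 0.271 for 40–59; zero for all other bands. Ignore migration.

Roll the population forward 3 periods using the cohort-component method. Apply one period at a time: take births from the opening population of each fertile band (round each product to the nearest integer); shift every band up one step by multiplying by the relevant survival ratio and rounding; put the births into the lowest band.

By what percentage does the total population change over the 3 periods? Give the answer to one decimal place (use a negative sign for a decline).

-32.4

(Groups numbered youngest = 1 to oldest = 5.)
After projecting period 1:
Births: 7850 × 0.156 = 1225  |  2000 × 0.271 = 542 — total 1767
Group 2: 5950 × 0.96 = 5712
Group 3: 7850 × 0.941 = 7387
Group 4: 2000 × 0.928 = 1856
Group 5: 9900 × 0.957 + 3550 × 0.371 = 9474 + 1317 = 10791
Population now: 0–19=1767, 20–39=5712, 40–59=7387, 60–79=1856, 80+=10791
After projecting period 2:
Births: 5712 × 0.156 = 891  |  7387 × 0.271 = 2002 — total 2893
Group 2: 1767 × 0.96 = 1696
Group 3: 5712 × 0.941 = 5375
Group 4: 7387 × 0.928 = 6855
Group 5: 1856 × 0.957 + 10791 × 0.371 = 1776 + 4003 = 5779
Population now: 0–19=2893, 20–39=1696, 40–59=5375, 60–79=6855, 80+=5779
After projecting period 3:
Births: 1696 × 0.156 = 265  |  5375 × 0.271 = 1457 — total 1722
Group 2: 2893 × 0.96 = 2777
Group 3: 1696 × 0.941 = 1596
Group 4: 5375 × 0.928 = 4988
Group 5: 6855 × 0.957 + 5779 × 0.371 = 6560 + 2144 = 8704
Population now: 0–19=1722, 20–39=2777, 40–59=1596, 60–79=4988, 80+=8704
Total: 29250 → 19787; change = -9463; percentage change = -32.4%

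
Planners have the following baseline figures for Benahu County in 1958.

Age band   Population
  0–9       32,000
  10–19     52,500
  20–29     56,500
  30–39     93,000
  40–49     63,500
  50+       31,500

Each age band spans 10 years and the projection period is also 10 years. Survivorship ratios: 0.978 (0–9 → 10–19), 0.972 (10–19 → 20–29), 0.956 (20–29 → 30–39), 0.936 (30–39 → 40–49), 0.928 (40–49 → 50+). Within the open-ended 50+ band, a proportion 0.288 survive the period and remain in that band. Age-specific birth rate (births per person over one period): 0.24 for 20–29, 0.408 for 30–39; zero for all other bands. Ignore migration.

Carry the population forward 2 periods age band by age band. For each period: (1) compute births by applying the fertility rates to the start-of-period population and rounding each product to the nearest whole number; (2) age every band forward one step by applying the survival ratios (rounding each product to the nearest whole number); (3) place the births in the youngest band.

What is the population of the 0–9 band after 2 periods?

34285

Let group 1 be 0–9 through group 6 = 50+.
Period 1:
Births: 56500 × 0.24 = 13560 ; 93000 × 0.408 = 37944 → total 51504
Group 2: 32000 × 0.978 = 31296
Group 3: 52500 × 0.972 = 51030
Group 4: 56500 × 0.956 = 54014
Group 5: 93000 × 0.936 = 87048
Group 6: 63500 × 0.928 + 31500 × 0.288 = 58928 + 9072 = 68000
End of period: [51504, 31296, 51030, 54014, 87048, 68000]
Period 2:
Births: 51030 × 0.24 = 12247 ; 54014 × 0.408 = 22038 → total 34285
Group 2: 51504 × 0.978 = 50371
Group 3: 31296 × 0.972 = 30420
Group 4: 51030 × 0.956 = 48785
Group 5: 54014 × 0.936 = 50557
Group 6: 87048 × 0.928 + 68000 × 0.288 = 80781 + 19584 = 100365
End of period: [34285, 50371, 30420, 48785, 50557, 100365]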